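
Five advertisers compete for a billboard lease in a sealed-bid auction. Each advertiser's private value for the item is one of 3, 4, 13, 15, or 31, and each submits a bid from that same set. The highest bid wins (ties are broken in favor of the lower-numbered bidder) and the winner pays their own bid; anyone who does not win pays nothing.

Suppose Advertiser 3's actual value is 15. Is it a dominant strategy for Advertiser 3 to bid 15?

Consider the case where Advertiser 1 bids 3, Advertiser 2 bids 3, Advertiser 4 bids 3 and Advertiser 5 bids 3.
Truthful bid 15: wins, pays 15, utility 15 - 15 = 0.
Bid 4 instead: wins, pays 4, utility 15 - 4 = 11.
Since 11 > 0, bidding 4 is strictly better here, so truthful bidding is not dominant.

No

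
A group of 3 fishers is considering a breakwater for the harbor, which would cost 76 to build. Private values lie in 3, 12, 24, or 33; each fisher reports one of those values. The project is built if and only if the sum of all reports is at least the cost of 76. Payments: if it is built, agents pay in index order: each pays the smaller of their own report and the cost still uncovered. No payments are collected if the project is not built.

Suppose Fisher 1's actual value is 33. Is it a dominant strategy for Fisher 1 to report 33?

No

Consider the case where Fisher 2 reports 24 and Fisher 3 reports 33.
Truthful report 33: project built, pays 33, utility 33 - 33 = 0.
Report 24 instead: project built, pays 24, utility 33 - 24 = 9.
Since 9 > 0, reporting 24 is strictly better here, so truthful reporting is not dominant.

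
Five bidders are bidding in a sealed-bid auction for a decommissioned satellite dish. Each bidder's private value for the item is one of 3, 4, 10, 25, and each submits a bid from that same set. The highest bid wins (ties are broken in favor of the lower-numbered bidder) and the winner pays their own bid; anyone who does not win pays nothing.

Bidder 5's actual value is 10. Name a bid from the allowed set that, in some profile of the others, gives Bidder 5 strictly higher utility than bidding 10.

Suppose Bidder 1 bids 3, Bidder 2 bids 3, Bidder 3 bids 3 and Bidder 4 bids 3.
Bid 10: wins, pays 10, utility 10 - 10 = 0.
Bid 4: wins, pays 4, utility 10 - 4 = 6.
So bidding 4 beats truth here (6 > 0).

4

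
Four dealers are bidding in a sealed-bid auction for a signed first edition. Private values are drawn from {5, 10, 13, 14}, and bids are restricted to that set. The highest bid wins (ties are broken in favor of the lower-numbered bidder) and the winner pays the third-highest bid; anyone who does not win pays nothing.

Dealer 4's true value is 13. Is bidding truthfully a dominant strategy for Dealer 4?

No

Consider the case where Dealer 1 bids 5, Dealer 2 bids 5 and Dealer 3 bids 13.
Truthful bid 13: loses, pays 0, utility 0.
Bid 14 instead: wins, pays 5, utility 13 - 5 = 8.
Since 8 > 0, bidding 14 is strictly better here, so truthful bidding is not dominant.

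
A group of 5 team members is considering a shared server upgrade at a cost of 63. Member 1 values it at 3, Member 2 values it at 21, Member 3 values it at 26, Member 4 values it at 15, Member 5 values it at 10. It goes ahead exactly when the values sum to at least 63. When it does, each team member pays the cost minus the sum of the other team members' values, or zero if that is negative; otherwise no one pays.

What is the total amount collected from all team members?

Total value 75 ≥ cost 63, so it is built.
Member 1: others sum to 72; max(0, 63 - 72) = 0.
Member 2: others sum to 54; max(0, 63 - 54) = 9.
Member 3: others sum to 49; max(0, 63 - 49) = 14.
Member 4: others sum to 60; max(0, 63 - 60) = 3.
Member 5: others sum to 65; max(0, 63 - 65) = 0.
Total collected = 0 + 9 + 14 + 3 + 0 = 26.

26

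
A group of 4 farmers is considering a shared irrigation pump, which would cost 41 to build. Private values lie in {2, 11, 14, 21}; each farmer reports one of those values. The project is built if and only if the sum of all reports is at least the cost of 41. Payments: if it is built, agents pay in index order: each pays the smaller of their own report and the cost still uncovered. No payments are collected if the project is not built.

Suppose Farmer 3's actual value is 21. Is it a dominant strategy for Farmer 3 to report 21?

No

Consider the case where Farmer 1 reports 2, Farmer 2 reports 11 and Farmer 4 reports 14.
Truthful report 21: project built, pays 21, utility 21 - 21 = 0.
Report 14 instead: project built, pays 14, utility 21 - 14 = 7.
Since 7 > 0, reporting 14 is strictly better here, so truthful reporting is not dominant.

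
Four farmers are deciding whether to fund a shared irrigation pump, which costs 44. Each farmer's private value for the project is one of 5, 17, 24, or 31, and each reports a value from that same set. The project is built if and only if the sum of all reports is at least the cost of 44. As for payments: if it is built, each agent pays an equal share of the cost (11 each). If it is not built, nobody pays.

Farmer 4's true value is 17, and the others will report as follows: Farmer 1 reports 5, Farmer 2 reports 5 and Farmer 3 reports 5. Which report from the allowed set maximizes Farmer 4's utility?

Report 5: project not built, utility 0.
Report 17: project not built, utility 0.
Report 24: project not built, utility 0.
Report 31: project built, pays 11, utility 17 - 11 = 6.
The best choice is 31 with utility 6.

31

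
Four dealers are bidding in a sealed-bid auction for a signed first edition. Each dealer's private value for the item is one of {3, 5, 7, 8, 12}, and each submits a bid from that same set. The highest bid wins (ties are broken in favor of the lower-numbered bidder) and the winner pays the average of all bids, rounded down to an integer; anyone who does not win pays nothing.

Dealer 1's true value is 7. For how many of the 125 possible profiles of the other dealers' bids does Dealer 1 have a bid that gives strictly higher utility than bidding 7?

25

Others bid (3, 3, 3): truth gives 3; bid 3 gives 4 > 3. Violating.
Others bid (3, 3, 8): truth gives 0; bid 8 gives 2 > 0. Violating.
Others bid (3, 5, 5): truth gives 2; bid 5 gives 3 > 2. Violating.
Others bid (3, 5, 8): truth gives 0; bid 8 gives 1 > 0. Violating.
Others bid (3, 3, 5): truth gives 3; no alternative beats it.
Others bid (3, 3, 7): truth gives 2; no alternative beats it.
(Checking all 125 profiles: 25 have a profitable deviation, 100 do not.)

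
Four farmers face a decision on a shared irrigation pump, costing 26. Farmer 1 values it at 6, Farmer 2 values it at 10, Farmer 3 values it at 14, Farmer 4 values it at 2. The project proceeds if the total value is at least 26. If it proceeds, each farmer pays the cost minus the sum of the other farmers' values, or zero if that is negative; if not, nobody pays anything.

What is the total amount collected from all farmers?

Total value 32 ≥ cost 26, so it is built.
Farmer 1: others sum to 26; max(0, 26 - 26) = 0.
Farmer 2: others sum to 22; max(0, 26 - 22) = 4.
Farmer 3: others sum to 18; max(0, 26 - 18) = 8.
Farmer 4: others sum to 30; max(0, 26 - 30) = 0.
Total collected = 0 + 4 + 8 + 0 = 12.

12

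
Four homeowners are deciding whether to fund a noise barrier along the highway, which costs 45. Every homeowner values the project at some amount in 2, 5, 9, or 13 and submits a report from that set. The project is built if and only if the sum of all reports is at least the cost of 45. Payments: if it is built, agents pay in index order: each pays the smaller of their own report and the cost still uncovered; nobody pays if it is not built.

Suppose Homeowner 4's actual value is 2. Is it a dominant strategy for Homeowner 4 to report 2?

Yes

Check each profile of the others' reports and compare truth against every alternative report.
Others report (2, 2, 2): truth gives 0, best alternative gives 0.
Others report (2, 2, 5): truth gives 0, best alternative gives 0.
Others report (2, 2, 9): truth gives 0, best alternative gives 0.
Others report (2, 2, 13): truth gives 0, best alternative gives 0.
Others report (2, 5, 2): truth gives 0, best alternative gives 0.
Others report (2, 5, 5): truth gives 0, best alternative gives 0.
(Remaining 58 profiles checked similarly; truth is weakly best in each.)
In every case the truthful report is at least as good as any alternative, so it is a dominant strategy.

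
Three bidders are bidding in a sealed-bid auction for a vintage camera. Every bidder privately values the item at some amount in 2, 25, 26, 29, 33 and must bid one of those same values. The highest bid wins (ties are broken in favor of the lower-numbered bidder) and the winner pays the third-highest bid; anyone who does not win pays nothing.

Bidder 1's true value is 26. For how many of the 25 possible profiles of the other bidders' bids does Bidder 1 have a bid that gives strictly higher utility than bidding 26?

8

Others bid (2, 29): truth gives 0; bid 29 gives 24 > 0. Violating.
Others bid (2, 33): truth gives 0; bid 33 gives 24 > 0. Violating.
Others bid (25, 29): truth gives 0; bid 29 gives 1 > 0. Violating.
Others bid (25, 33): truth gives 0; bid 33 gives 1 > 0. Violating.
Others bid (2, 2): truth gives 24; no alternative beats it.
Others bid (2, 25): truth gives 24; no alternative beats it.
(Checking all 25 profiles: 8 have a profitable deviation, 17 do not.)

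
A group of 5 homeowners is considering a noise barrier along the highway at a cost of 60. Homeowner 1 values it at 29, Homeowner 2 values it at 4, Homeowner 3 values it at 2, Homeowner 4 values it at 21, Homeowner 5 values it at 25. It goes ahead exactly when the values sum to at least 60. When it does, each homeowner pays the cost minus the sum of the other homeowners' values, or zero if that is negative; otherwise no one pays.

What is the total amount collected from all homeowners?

12

Total value 81 ≥ cost 60, so it is built.
Homeowner 1: others sum to 52; max(0, 60 - 52) = 8.
Homeowner 2: others sum to 77; max(0, 60 - 77) = 0.
Homeowner 3: others sum to 79; max(0, 60 - 79) = 0.
Homeowner 4: others sum to 60; max(0, 60 - 60) = 0.
Homeowner 5: others sum to 56; max(0, 60 - 56) = 4.
Total collected = 8 + 0 + 0 + 0 + 4 = 12.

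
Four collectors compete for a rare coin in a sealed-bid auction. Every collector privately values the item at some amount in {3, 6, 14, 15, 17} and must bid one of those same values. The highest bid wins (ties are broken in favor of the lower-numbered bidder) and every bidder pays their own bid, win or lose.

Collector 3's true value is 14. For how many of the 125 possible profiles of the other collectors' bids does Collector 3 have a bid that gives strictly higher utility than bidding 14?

115

Others bid (3, 3, 3): truth gives 0; bid 6 gives 8 > 0. Violating.
Others bid (3, 3, 6): truth gives 0; bid 6 gives 8 > 0. Violating.
Others bid (3, 3, 15): truth gives -14; bid 15 gives -1 > -14. Violating.
Others bid (3, 3, 17): truth gives -14; bid 3 gives -3 > -14. Violating.
Others bid (3, 3, 14): truth gives 0; no alternative beats it.
Others bid (3, 6, 3): truth gives 0; no alternative beats it.
(Checking all 125 profiles: 115 have a profitable deviation, 10 do not.)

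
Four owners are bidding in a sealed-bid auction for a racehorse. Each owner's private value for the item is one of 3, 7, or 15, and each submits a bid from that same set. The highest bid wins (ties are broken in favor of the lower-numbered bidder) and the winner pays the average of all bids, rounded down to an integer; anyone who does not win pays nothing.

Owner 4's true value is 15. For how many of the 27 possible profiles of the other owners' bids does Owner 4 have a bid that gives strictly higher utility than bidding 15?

Others bid (3, 3, 3): truth gives 9; bid 7 gives 11 > 9. Violating.
Others bid (3, 3, 7): truth gives 8; no alternative beats it.
Others bid (3, 3, 15): truth gives 0; no alternative beats it.
(Checking all 27 profiles: 1 has a profitable deviation, 26 do not.)

1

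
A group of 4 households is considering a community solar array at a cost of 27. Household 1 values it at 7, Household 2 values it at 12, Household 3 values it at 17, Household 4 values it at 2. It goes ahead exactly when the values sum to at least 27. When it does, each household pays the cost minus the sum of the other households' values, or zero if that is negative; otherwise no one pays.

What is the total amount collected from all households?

Total value 38 ≥ cost 27, so it is built.
Household 1: others sum to 31; max(0, 27 - 31) = 0.
Household 2: others sum to 26; max(0, 27 - 26) = 1.
Household 3: others sum to 21; max(0, 27 - 21) = 6.
Household 4: others sum to 36; max(0, 27 - 36) = 0.
Total collected = 0 + 1 + 6 + 0 = 7.

7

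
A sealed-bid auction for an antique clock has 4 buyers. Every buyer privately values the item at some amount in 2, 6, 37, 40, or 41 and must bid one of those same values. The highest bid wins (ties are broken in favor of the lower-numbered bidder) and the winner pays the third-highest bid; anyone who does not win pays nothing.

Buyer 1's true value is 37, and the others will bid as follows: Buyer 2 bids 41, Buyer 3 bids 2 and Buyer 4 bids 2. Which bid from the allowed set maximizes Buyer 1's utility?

41

Bid 2: loses, pays 0, utility 0.
Bid 6: loses, pays 0, utility 0.
Bid 37: loses, pays 0, utility 0.
Bid 40: loses, pays 0, utility 0.
Bid 41: wins, pays 2, utility 37 - 2 = 35.
The best choice is 41 with utility 35.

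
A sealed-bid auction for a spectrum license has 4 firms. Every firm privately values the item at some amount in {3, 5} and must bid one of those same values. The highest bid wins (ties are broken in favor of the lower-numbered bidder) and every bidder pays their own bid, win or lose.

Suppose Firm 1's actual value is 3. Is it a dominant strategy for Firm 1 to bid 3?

Consider the case where Firm 2 bids 3, Firm 3 bids 3 and Firm 4 bids 5.
Truthful bid 3: loses but pays 3, utility -3.
Bid 5 instead: wins, pays 5, utility 3 - 5 = -2.
Since -2 > -3, bidding 5 is strictly better here, so truthful bidding is not dominant.

No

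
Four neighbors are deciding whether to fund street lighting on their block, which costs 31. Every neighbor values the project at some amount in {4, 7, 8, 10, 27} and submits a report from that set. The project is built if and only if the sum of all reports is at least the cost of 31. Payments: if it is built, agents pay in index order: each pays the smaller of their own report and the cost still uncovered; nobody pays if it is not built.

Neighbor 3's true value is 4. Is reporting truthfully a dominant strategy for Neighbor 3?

Check each profile of the others' reports and compare truth against every alternative report.
Others report (4, 4, 27): truth gives 0, best alternative gives -3.
Others report (4, 7, 27): truth gives 0, best alternative gives -3.
Others report (4, 8, 27): truth gives 0, best alternative gives -3.
Others report (4, 10, 10): truth gives 0, best alternative gives -3.
Others report (4, 10, 27): truth gives 0, best alternative gives -3.
Others report (7, 4, 27): truth gives 0, best alternative gives -3.
(Remaining 119 profiles checked similarly; truth is weakly best in each.)
In every case the truthful report is at least as good as any alternative, so it is a dominant strategy.

Yes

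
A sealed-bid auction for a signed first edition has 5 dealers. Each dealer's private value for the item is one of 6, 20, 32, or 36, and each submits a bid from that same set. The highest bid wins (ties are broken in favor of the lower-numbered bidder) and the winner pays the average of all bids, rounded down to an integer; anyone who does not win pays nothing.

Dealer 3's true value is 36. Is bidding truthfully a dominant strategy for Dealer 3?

Consider the case where Dealer 1 bids 6, Dealer 2 bids 6, Dealer 4 bids 6 and Dealer 5 bids 6.
Truthful bid 36: wins, pays 12, utility 36 - 12 = 24.
Bid 20 instead: wins, pays 8, utility 36 - 8 = 28.
Since 28 > 24, bidding 20 is strictly better here, so truthful bidding is not dominant.

No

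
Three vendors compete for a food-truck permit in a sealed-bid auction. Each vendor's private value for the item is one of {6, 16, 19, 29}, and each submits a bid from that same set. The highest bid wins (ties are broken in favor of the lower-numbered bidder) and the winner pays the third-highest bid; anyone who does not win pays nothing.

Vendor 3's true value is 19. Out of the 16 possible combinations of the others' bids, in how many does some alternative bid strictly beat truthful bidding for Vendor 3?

4

Others bid (6, 19): truth gives 0; bid 29 gives 13 > 0. Violating.
Others bid (16, 19): truth gives 0; bid 29 gives 3 > 0. Violating.
Others bid (19, 6): truth gives 0; bid 29 gives 13 > 0. Violating.
Others bid (19, 16): truth gives 0; bid 29 gives 3 > 0. Violating.
Others bid (6, 6): truth gives 13; no alternative beats it.
Others bid (6, 16): truth gives 13; no alternative beats it.
(Checking all 16 profiles: 4 have a profitable deviation, 12 do not.)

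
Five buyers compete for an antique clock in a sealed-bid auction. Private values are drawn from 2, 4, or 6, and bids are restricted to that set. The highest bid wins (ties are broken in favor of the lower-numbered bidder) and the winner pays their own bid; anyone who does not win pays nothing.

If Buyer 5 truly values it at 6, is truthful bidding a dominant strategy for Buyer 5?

No

Consider the case where Buyer 1 bids 2, Buyer 2 bids 2, Buyer 3 bids 2 and Buyer 4 bids 2.
Truthful bid 6: wins, pays 6, utility 6 - 6 = 0.
Bid 4 instead: wins, pays 4, utility 6 - 4 = 2.
Since 2 > 0, bidding 4 is strictly better here, so truthful bidding is not dominant.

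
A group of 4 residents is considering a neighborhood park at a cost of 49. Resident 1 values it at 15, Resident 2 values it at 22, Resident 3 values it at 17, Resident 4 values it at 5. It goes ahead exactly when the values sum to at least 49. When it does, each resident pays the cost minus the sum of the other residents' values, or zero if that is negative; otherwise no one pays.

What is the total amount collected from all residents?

Total value 59 ≥ cost 49, so it is built.
Resident 1: others sum to 44; max(0, 49 - 44) = 5.
Resident 2: others sum to 37; max(0, 49 - 37) = 12.
Resident 3: others sum to 42; max(0, 49 - 42) = 7.
Resident 4: others sum to 54; max(0, 49 - 54) = 0.
Total collected = 5 + 12 + 7 + 0 = 24.

24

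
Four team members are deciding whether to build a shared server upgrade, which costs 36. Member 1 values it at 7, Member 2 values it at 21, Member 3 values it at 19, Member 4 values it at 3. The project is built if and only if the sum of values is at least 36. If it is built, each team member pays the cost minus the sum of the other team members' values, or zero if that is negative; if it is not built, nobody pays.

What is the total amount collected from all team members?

Total value 50 ≥ cost 36, so it is built.
Member 1: others sum to 43; max(0, 36 - 43) = 0.
Member 2: others sum to 29; max(0, 36 - 29) = 7.
Member 3: others sum to 31; max(0, 36 - 31) = 5.
Member 4: others sum to 47; max(0, 36 - 47) = 0.
Total collected = 0 + 7 + 5 + 0 = 12.

12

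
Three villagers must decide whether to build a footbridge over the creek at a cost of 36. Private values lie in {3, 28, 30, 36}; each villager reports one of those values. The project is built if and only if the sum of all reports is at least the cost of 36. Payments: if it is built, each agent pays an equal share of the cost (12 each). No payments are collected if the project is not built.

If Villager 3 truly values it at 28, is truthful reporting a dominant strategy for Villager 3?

Consider the case where Villager 1 reports 3 and Villager 2 reports 3.
Truthful report 28: project not built, utility 0.
Report 30 instead: project built, pays 12, utility 28 - 12 = 16.
Since 16 > 0, reporting 30 is strictly better here, so truthful reporting is not dominant.

No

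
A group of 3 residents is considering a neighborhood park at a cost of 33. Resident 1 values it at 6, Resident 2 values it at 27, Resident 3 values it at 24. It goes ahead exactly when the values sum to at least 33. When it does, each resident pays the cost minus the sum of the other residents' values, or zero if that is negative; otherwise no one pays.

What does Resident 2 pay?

3

Total value 57 ≥ cost 33, so the project is built.
The other residents' values sum to 30.
Cost minus that sum is 33 - 30 = 3.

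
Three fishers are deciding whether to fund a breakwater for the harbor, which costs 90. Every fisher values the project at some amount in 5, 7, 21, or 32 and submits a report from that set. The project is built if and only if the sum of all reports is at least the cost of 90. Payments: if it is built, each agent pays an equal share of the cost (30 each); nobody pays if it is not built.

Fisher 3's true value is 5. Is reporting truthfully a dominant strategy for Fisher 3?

Yes

Check each profile of the others' reports and compare truth against every alternative report.
Others report (5, 5): truth gives 0, best alternative gives 0.
Others report (5, 7): truth gives 0, best alternative gives 0.
Others report (5, 21): truth gives 0, best alternative gives 0.
Others report (5, 32): truth gives 0, best alternative gives 0.
Others report (7, 5): truth gives 0, best alternative gives 0.
Others report (7, 7): truth gives 0, best alternative gives 0.
(Remaining 10 profiles checked similarly; truth is weakly best in each.)
In every case the truthful report is at least as good as any alternative, so it is a dominant strategy.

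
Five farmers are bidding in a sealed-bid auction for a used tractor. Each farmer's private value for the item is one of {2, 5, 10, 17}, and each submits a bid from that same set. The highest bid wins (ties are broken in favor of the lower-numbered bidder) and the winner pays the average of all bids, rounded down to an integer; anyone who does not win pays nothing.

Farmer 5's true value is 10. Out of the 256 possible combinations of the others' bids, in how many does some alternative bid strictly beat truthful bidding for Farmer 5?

61

Others bid (2, 2, 2, 2): truth gives 7; bid 5 gives 8 > 7. Violating.
Others bid (2, 2, 2, 10): truth gives 0; bid 17 gives 4 > 0. Violating.
Others bid (2, 2, 5, 10): truth gives 0; bid 17 gives 3 > 0. Violating.
Others bid (2, 2, 10, 2): truth gives 0; bid 17 gives 4 > 0. Violating.
Others bid (2, 2, 2, 5): truth gives 6; no alternative beats it.
Others bid (2, 2, 2, 17): truth gives 0; no alternative beats it.
(Checking all 256 profiles: 61 have a profitable deviation, 195 do not.)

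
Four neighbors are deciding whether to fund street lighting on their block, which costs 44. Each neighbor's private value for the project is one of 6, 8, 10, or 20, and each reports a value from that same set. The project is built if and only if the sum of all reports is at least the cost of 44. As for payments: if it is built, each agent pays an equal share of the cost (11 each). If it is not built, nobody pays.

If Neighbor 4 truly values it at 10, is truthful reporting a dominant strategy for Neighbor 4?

Consider the case where Neighbor 1 reports 6, Neighbor 2 reports 8 and Neighbor 3 reports 20.
Truthful report 10: project built, pays 11, utility 10 - 11 = -1.
Report 6 instead: project not built, utility 0.
Since 0 > -1, reporting 6 is strictly better here, so truthful reporting is not dominant.

No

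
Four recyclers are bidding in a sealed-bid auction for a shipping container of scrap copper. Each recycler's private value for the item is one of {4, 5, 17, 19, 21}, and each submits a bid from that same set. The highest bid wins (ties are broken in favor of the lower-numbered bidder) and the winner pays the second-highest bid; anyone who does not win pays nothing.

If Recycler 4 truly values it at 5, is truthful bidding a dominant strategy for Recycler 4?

Yes

Check each profile of the others' bids and compare truth against every alternative bid.
Others bid (4, 4, 4): truth gives 1, best alternative gives 1.
Others bid (4, 4, 5): truth gives 0, best alternative gives 0.
Others bid (4, 4, 17): truth gives 0, best alternative gives 0.
Others bid (4, 4, 19): truth gives 0, best alternative gives 0.
Others bid (4, 4, 21): truth gives 0, best alternative gives 0.
Others bid (4, 5, 4): truth gives 0, best alternative gives 0.
(Remaining 119 profiles checked similarly; truth is weakly best in each.)
In every case the truthful bid is at least as good as any alternative, so it is a dominant strategy.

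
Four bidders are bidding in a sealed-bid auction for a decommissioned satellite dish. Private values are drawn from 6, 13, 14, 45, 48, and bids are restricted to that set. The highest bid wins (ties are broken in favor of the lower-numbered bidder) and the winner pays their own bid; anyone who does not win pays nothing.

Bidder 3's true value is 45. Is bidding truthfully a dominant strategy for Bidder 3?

Consider the case where Bidder 1 bids 6, Bidder 2 bids 6 and Bidder 4 bids 6.
Truthful bid 45: wins, pays 45, utility 45 - 45 = 0.
Bid 13 instead: wins, pays 13, utility 45 - 13 = 32.
Since 32 > 0, bidding 13 is strictly better here, so truthful bidding is not dominant.

No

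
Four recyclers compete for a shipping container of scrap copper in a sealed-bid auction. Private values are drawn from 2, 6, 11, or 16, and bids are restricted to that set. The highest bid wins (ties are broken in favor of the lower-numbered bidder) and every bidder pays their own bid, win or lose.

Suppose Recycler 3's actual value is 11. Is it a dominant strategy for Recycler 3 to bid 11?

Consider the case where Recycler 1 bids 2, Recycler 2 bids 2 and Recycler 4 bids 2.
Truthful bid 11: wins, pays 11, utility 11 - 11 = 0.
Bid 6 instead: wins, pays 6, utility 11 - 6 = 5.
Since 5 > 0, bidding 6 is strictly better here, so truthful bidding is not dominant.

No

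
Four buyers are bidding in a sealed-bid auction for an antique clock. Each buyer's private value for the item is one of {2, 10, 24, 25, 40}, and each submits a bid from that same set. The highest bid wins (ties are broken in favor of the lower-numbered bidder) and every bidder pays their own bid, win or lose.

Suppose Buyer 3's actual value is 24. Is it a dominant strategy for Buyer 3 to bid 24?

No

Consider the case where Buyer 1 bids 2, Buyer 2 bids 2 and Buyer 4 bids 2.
Truthful bid 24: wins, pays 24, utility 24 - 24 = 0.
Bid 10 instead: wins, pays 10, utility 24 - 10 = 14.
Since 14 > 0, bidding 10 is strictly better here, so truthful bidding is not dominant.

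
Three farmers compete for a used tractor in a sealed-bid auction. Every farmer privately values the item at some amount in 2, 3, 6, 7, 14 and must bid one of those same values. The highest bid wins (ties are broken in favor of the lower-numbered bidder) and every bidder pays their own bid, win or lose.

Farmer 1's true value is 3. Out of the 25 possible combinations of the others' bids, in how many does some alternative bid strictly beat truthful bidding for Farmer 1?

Others bid (2, 2): truth gives 0; bid 2 gives 1 > 0. Violating.
Others bid (2, 6): truth gives -3; bid 2 gives -2 > -3. Violating.
Others bid (2, 7): truth gives -3; bid 2 gives -2 > -3. Violating.
Others bid (2, 14): truth gives -3; bid 2 gives -2 > -3. Violating.
Others bid (2, 3): truth gives 0; no alternative beats it.
Others bid (3, 2): truth gives 0; no alternative beats it.
(Checking all 25 profiles: 22 have a profitable deviation, 3 do not.)

22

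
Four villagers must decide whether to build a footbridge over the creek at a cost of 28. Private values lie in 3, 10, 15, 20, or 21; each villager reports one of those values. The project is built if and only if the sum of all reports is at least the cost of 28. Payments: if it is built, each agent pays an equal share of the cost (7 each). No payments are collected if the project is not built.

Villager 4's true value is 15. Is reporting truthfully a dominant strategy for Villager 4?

Consider the case where Villager 1 reports 3, Villager 2 reports 3 and Villager 3 reports 3.
Truthful report 15: project not built, utility 0.
Report 20 instead: project built, pays 7, utility 15 - 7 = 8.
Since 8 > 0, reporting 20 is strictly better here, so truthful reporting is not dominant.

No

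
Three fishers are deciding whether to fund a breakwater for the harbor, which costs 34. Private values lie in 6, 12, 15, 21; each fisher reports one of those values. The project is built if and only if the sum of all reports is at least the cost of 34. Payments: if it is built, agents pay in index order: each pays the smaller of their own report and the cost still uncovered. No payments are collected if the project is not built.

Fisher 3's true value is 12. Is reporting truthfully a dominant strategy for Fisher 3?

Yes

Check each profile of the others' reports and compare truth against every alternative report.
Others report (15, 21): truth gives 12, best alternative gives 12.
Others report (21, 15): truth gives 12, best alternative gives 12.
Others report (21, 21): truth gives 12, best alternative gives 12.
Others report (12, 21): truth gives 11, best alternative gives 11.
Others report (21, 12): truth gives 11, best alternative gives 11.
Others report (15, 15): truth gives 8, best alternative gives 8.
(Remaining 10 profiles checked similarly; truth is weakly best in each.)
In every case the truthful report is at least as good as any alternative, so it is a dominant strategy.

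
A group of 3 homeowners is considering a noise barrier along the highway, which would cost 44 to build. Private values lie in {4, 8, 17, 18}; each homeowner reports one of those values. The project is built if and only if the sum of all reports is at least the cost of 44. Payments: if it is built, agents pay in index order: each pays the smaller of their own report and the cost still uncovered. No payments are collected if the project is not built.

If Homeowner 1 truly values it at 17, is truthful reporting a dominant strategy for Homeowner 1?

Consider the case where Homeowner 2 reports 18 and Homeowner 3 reports 18.
Truthful report 17: project built, pays 17, utility 17 - 17 = 0.
Report 8 instead: project built, pays 8, utility 17 - 8 = 9.
Since 9 > 0, reporting 8 is strictly better here, so truthful reporting is not dominant.

No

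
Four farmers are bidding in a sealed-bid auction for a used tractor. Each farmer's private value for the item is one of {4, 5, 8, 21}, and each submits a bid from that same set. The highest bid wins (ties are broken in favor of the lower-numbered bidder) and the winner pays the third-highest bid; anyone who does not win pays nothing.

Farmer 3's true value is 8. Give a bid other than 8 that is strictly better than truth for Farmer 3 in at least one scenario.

Suppose Farmer 1 bids 4, Farmer 2 bids 4 and Farmer 4 bids 21.
Bid 8: loses, pays 0, utility 0.
Bid 21: wins, pays 4, utility 8 - 4 = 4.
So bidding 21 beats truth here (4 > 0).

21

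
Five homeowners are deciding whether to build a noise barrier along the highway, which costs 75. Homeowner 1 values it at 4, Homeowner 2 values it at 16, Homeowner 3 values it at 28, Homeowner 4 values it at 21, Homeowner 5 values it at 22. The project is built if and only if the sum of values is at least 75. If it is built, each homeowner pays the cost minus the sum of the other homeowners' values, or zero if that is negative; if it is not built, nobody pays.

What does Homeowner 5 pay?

6

Total value 91 ≥ cost 75, so the project is built.
The other homeowners' values sum to 69.
Cost minus that sum is 75 - 69 = 6.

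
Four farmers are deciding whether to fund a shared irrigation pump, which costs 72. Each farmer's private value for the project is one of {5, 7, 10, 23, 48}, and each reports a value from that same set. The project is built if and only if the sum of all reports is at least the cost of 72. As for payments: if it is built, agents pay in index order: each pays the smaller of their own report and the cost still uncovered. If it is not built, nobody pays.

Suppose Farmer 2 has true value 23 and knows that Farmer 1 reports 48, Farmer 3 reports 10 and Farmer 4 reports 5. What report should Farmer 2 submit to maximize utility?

10

Report 5: project not built, utility 0.
Report 7: project not built, utility 0.
Report 10: project built, pays 10, utility 23 - 10 = 13.
Report 23: project built, pays 23, utility 23 - 23 = 0.
Report 48: project built, pays 24, utility 23 - 24 = -1.
The best choice is 10 with utility 13.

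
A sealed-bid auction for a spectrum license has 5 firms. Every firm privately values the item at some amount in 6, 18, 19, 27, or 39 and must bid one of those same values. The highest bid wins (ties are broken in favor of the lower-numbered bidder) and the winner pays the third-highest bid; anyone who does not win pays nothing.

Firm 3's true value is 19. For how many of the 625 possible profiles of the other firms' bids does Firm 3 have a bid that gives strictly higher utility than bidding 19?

Others bid (6, 6, 6, 27): truth gives 0; bid 27 gives 13 > 0. Violating.
Others bid (6, 6, 6, 39): truth gives 0; bid 39 gives 13 > 0. Violating.
Others bid (6, 6, 18, 27): truth gives 0; bid 27 gives 1 > 0. Violating.
Others bid (6, 6, 18, 39): truth gives 0; bid 39 gives 1 > 0. Violating.
Others bid (6, 6, 6, 6): truth gives 13; no alternative beats it.
Others bid (6, 6, 6, 18): truth gives 13; no alternative beats it.
(Checking all 625 profiles: 64 have a profitable deviation, 561 do not.)

64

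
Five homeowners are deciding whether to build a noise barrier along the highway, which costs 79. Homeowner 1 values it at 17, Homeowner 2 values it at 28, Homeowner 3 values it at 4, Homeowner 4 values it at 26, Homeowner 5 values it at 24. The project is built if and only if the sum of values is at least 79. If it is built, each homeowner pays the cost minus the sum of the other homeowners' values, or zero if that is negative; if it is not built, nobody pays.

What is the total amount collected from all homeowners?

18

Total value 99 ≥ cost 79, so it is built.
Homeowner 1: others sum to 82; max(0, 79 - 82) = 0.
Homeowner 2: others sum to 71; max(0, 79 - 71) = 8.
Homeowner 3: others sum to 95; max(0, 79 - 95) = 0.
Homeowner 4: others sum to 73; max(0, 79 - 73) = 6.
Homeowner 5: others sum to 75; max(0, 79 - 75) = 4.
Total collected = 0 + 8 + 0 + 6 + 4 = 18.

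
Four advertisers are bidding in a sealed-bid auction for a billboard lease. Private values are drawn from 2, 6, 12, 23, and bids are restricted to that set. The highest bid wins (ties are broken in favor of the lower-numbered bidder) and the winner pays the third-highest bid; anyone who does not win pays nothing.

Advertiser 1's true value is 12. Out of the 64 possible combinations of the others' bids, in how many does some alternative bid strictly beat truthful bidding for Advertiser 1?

Others bid (2, 2, 23): truth gives 0; bid 23 gives 10 > 0. Violating.
Others bid (2, 6, 23): truth gives 0; bid 23 gives 6 > 0. Violating.
Others bid (2, 23, 2): truth gives 0; bid 23 gives 10 > 0. Violating.
Others bid (2, 23, 6): truth gives 0; bid 23 gives 6 > 0. Violating.
Others bid (2, 2, 2): truth gives 10; no alternative beats it.
Others bid (2, 2, 6): truth gives 10; no alternative beats it.
(Checking all 64 profiles: 12 have a profitable deviation, 52 do not.)

12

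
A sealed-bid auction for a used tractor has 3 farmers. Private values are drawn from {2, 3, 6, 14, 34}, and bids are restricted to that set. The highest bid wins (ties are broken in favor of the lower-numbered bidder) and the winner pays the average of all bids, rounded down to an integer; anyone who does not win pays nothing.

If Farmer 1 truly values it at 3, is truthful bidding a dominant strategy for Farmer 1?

Yes

Check each profile of the others' bids and compare truth against every alternative bid.
Others bid (2, 3): truth gives 1, best alternative gives 0.
Others bid (3, 2): truth gives 1, best alternative gives 0.
Others bid (2, 2): truth gives 1, best alternative gives 1.
Others bid (2, 6): truth gives 0, best alternative gives 0.
Others bid (2, 14): truth gives 0, best alternative gives 0.
Others bid (2, 34): truth gives 0, best alternative gives 0.
(Remaining 19 profiles checked similarly; truth is weakly best in each.)
In every case the truthful bid is at least as good as any alternative, so it is a dominant strategy.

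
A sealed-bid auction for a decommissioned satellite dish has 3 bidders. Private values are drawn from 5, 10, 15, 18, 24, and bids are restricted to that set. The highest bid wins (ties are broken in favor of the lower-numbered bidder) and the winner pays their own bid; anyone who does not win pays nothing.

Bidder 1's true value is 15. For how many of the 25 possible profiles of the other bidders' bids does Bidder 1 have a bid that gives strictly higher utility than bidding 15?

Others bid (5, 5): truth gives 0; bid 5 gives 10 > 0. Violating.
Others bid (5, 10): truth gives 0; bid 10 gives 5 > 0. Violating.
Others bid (10, 5): truth gives 0; bid 10 gives 5 > 0. Violating.
Others bid (10, 10): truth gives 0; bid 10 gives 5 > 0. Violating.
Others bid (5, 15): truth gives 0; no alternative beats it.
Others bid (5, 18): truth gives 0; no alternative beats it.
(Checking all 25 profiles: 4 have a profitable deviation, 21 do not.)

4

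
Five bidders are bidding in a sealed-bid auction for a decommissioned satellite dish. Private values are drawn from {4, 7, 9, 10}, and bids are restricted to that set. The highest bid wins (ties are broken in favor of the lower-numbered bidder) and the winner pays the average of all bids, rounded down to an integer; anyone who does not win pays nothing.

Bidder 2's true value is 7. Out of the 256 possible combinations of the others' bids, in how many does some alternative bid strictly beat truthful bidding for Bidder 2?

26

Others bid (4, 4, 4, 9): truth gives 0; bid 9 gives 1 > 0. Violating.
Others bid (4, 4, 4, 10): truth gives 0; bid 10 gives 1 > 0. Violating.
Others bid (4, 4, 7, 9): truth gives 0; bid 9 gives 1 > 0. Violating.
Others bid (4, 4, 9, 4): truth gives 0; bid 9 gives 1 > 0. Violating.
Others bid (4, 4, 4, 4): truth gives 3; no alternative beats it.
Others bid (4, 4, 4, 7): truth gives 2; no alternative beats it.
(Checking all 256 profiles: 26 have a profitable deviation, 230 do not.)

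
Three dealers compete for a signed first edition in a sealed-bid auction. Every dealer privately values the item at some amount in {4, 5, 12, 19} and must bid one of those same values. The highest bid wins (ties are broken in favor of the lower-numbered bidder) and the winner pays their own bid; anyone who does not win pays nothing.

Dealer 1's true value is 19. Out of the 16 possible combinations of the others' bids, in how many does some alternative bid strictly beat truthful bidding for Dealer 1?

Others bid (4, 4): truth gives 0; bid 4 gives 15 > 0. Violating.
Others bid (4, 5): truth gives 0; bid 5 gives 14 > 0. Violating.
Others bid (4, 12): truth gives 0; bid 12 gives 7 > 0. Violating.
Others bid (5, 4): truth gives 0; bid 5 gives 14 > 0. Violating.
Others bid (4, 19): truth gives 0; no alternative beats it.
Others bid (5, 19): truth gives 0; no alternative beats it.
(Checking all 16 profiles: 9 have a profitable deviation, 7 do not.)

9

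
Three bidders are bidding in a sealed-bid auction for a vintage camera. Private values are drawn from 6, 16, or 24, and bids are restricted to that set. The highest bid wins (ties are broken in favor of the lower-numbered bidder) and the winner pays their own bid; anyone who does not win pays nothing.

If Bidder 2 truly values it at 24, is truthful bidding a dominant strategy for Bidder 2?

No

Consider the case where Bidder 1 bids 6 and Bidder 3 bids 6.
Truthful bid 24: wins, pays 24, utility 24 - 24 = 0.
Bid 16 instead: wins, pays 16, utility 24 - 16 = 8.
Since 8 > 0, bidding 16 is strictly better here, so truthful bidding is not dominant.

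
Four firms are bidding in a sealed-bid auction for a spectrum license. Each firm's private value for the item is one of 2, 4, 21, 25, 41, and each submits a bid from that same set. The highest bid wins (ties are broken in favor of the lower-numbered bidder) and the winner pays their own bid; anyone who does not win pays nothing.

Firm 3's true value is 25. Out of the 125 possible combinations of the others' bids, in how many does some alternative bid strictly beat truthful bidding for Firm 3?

12

Others bid (2, 2, 2): truth gives 0; bid 4 gives 21 > 0. Violating.
Others bid (2, 2, 4): truth gives 0; bid 4 gives 21 > 0. Violating.
Others bid (2, 2, 21): truth gives 0; bid 21 gives 4 > 0. Violating.
Others bid (2, 4, 2): truth gives 0; bid 21 gives 4 > 0. Violating.
Others bid (2, 2, 25): truth gives 0; no alternative beats it.
Others bid (2, 2, 41): truth gives 0; no alternative beats it.
(Checking all 125 profiles: 12 have a profitable deviation, 113 do not.)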